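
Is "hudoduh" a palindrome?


Word: "hudoduh"
Reversed: "hudoduh"
Forward == Backward? hudoduh == hudoduh
Palindrome = Yes


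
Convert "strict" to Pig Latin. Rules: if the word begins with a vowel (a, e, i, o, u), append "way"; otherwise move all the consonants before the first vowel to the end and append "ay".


Word: "strict"
Starts with consonant(s) → move to end, add 'ay'
Consonant cluster: "str"
Pig Latin = "ictstray"


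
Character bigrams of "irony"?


Word: "irony" (length 5)
Number of bigrams = 5 - 2 + 1 = 4
  Position 0: "ir"
  Position 1: "ro"
  Position 2: "on"
  Position 3: "ny"
Bigrams = "ir", "ro", "on", "ny"


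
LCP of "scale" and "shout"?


Word 1: "scale"
Word 2: "shout"
Comparing from start:
  Pos 0: 's' == 's'
  Pos 1: 'c' != 'h' (stop)
LCP = "s" (length 1)


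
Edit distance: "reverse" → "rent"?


Word 1: "reverse" (length 7)
Word 2: "rent" (length 4)
One optimal edit sequence (insert/delete/substitute each cost 1):
  1. keep 'r'
  2. delete 'e'  (+1)
  3. delete 'v'  (+1)
  4. keep 'e'
  5. delete 'r'  (+1)
  6. substitute 's' -> 'n'  (+1)
  7. substitute 'e' -> 't'  (+1)
Total edit operations: 5
Edit distance = 5


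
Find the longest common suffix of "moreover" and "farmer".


Word 1: "moreover"
Word 2: "farmer"
Comparing from end:
  Pos -1: 'r' == 'r'
  Pos -2: 'e' == 'e'
  Pos -3: 'v' != 'm' (stop)
LCS = "er" (length 2)


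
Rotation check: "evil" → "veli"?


Word: "evil", Candidate: "veli"
Method: check if candidate is substring of word+word
"evilevil" contains "veli"? No
Is rotation = No


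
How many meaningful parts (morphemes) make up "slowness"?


Word: "slowness"
Morphemes: slow / -ness
Each morpheme carries meaning
= 2 morphemes


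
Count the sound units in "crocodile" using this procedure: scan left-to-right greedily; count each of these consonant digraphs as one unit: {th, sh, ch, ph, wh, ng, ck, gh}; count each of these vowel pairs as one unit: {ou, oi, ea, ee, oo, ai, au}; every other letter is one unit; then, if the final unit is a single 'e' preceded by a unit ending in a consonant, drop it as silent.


Word: "crocodile" (9 letters)
Left-to-right scan:
  1. 'c' (letter)
  2. 'r' (letter)
  3. 'o' (letter)
  4. 'c' (letter)
  5. 'o' (letter)
  6. 'd' (letter)
  7. 'i' (letter)
  8. 'l' (letter)
  9. 'e' (letter)
Units from scan: 9
Final unit is 'e' after a consonant -> drop as silent (-1)
Sound units = 8 units


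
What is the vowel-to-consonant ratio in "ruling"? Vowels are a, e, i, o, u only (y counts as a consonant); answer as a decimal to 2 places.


Word: "ruling"
Vowels (a,e,i,o,u): 2
Consonants: 4
Ratio = 2/4
= 0.50


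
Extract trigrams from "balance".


Word: "balance" (length 7)
Number of trigrams = 7 - 3 + 1 = 5
  Position 0: "bal"
  Position 1: "ala"
  Position 2: "lan"
  Position 3: "anc"
  Position 4: "nce"
Trigrams = "bal", "ala", "lan", "anc", "nce"


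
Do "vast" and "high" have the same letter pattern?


Pattern of "vast": [0, 1, 2, 3]
Pattern of "high": [0, 1, 2, 0]
Patterns do not match
Same pattern = No


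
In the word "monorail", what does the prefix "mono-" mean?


Prefix: mono-
As in: monorail -> mono- + rail
Meaning = one


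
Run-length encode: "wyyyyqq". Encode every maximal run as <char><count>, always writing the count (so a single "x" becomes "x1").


String: "wyyyyqq"
Scanning for consecutive runs:
  'w' x 1
  'y' x 4
  'q' x 2
RLE = "w1y4q2"


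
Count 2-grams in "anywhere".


Word: "anywhere" (length 8)
Number of 2-grams = length - 2 + 1 = 8 - 2 + 1
= 7


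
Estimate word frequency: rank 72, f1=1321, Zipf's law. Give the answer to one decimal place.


Zipf's law: f(r) = f(1) / r
f(1) = 1321
f(72) = 1321 / 72
= 18.3 occurrences


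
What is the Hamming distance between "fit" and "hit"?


Comparing character by character (same length = 3):
  Pos 0: 'f' vs 'h' !=
  Pos 1: 'i' vs 'i' =
  Pos 2: 't' vs 't' =
Hamming distance = 1


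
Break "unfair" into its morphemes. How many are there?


Word: "unfair"
Morphemes: un- | fair
Each morpheme carries meaning
= 2 morphemes


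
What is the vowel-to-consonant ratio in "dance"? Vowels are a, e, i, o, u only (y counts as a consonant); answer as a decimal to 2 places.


Word: "dance"
Vowels (a,e,i,o,u): 2
Consonants: 3
Ratio = 2/3
= 0.67


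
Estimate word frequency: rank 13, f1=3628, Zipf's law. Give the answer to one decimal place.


Zipf's law: f(r) = f(1) / r
f(1) = 3628
f(13) = 3628 / 13
= 279.1 occurrences


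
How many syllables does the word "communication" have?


Word: "communication"
Syllable breakdown: com · mu · ni · ca · tion
Counting: 5 parts
= 5 syllables


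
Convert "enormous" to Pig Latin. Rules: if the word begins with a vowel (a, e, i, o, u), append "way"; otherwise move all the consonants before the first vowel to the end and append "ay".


Word: "enormous"
Starts with vowel → add 'way'
Pig Latin = "enormousway"


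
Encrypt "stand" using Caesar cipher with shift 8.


Word: "stand"
Shift: 8
Each letter → (letter + shift) mod 26:
  's' (18) + 8 = 0 → 'a'
  't' (19) + 8 = 1 → 'b'
  'a' (0) + 8 = 8 → 'i'
  'n' (13) + 8 = 21 → 'v'
  'd' (3) + 8 = 11 → 'l'
Result = "abivl"


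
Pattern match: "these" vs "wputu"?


Pattern of "these": [0, 1, 2, 3, 2]
Pattern of "wputu": [0, 1, 2, 3, 2]
Patterns match
Same pattern = Yes


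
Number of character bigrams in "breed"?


Word: "breed" (length 5)
Number of 2-grams = length - 2 + 1 = 5 - 2 + 1
= 4


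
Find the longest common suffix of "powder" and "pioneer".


Word 1: "powder"
Word 2: "pioneer"
Comparing from end:
  Pos -1: 'r' == 'r'
  Pos -2: 'e' == 'e'
  Pos -3: 'd' != 'e' (stop)
LCS = "er" (length 2)


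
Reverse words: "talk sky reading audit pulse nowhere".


Original: "talk sky reading audit pulse nowhere"
Words (1..n): talk | sky | reading | audit | pulse | nowhere
Reversed (n..1): nowhere | pulse | audit | reading | sky | talk
Result = "nowhere pulse audit reading sky talk"


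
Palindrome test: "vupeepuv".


Word: "vupeepuv"
Reversed: "vupeepuv"
Forward == Backward? vupeepuv == vupeepuv
Palindrome = Yes


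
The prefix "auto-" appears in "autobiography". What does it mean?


Prefix: auto-
As in: autobiography -> auto- + biography
Meaning = self


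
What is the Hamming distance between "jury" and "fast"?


Comparing character by character (same length = 4):
  Pos 0: 'j' vs 'f' !=
  Pos 1: 'u' vs 'a' !=
  Pos 2: 'r' vs 's' !=
  Pos 3: 'y' vs 't' !=
Hamming distance = 4


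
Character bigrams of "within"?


Word: "within" (length 6)
Number of bigrams = 6 - 2 + 1 = 5
  Position 0: "wi"
  Position 1: "it"
  Position 2: "th"
  Position 3: "hi"
  Position 4: "in"
Bigrams = "wi", "it", "th", "hi", "in"


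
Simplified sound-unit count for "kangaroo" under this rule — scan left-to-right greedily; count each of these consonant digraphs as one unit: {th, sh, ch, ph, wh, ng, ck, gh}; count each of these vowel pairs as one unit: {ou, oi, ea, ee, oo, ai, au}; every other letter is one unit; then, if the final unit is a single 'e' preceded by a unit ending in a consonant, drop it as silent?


Word: "kangaroo" (8 letters)
Left-to-right scan:
  1. 'k' (letter)
  2. 'a' (letter)
  3. 'ng' (digraph)
  4. 'a' (letter)
  5. 'r' (letter)
  6. 'oo' (vowel-pair)
Units from scan: 6
Sound units = 6 units


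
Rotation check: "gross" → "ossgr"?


Word: "gross", Candidate: "ossgr"
Method: check if candidate is substring of word+word
"grossgross" contains "ossgr"? Yes
Is rotation = Yes


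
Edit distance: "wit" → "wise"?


Word 1: "wit" (length 3)
Word 2: "wise" (length 4)
One optimal edit sequence (insert/delete/substitute each cost 1):
  1. keep 'w'
  2. keep 'i'
  3. insert 's'  (+1)
  4. substitute 't' -> 'e'  (+1)
Total edit operations: 2
Edit distance = 2


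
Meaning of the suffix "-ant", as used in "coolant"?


Suffix: -ant
Example: coolant = cool + -ant
Meaning = one who / that which


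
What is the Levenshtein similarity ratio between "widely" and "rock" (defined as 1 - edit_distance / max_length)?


Word 1: "widely" (length 6)
Word 2: "rock" (length 4)
One optimal edit sequence:
  1. delete 'w'  (+1)
  2. delete 'i'  (+1)
  3. substitute 'd' -> 'r'  (+1)
  4. substitute 'e' -> 'o'  (+1)
  5. substitute 'l' -> 'c'  (+1)
  6. substitute 'y' -> 'k'  (+1)
Edit distance = 6
Max length = max(6, 4) = 6
Similarity = 1 - 6/6
= 0.0000


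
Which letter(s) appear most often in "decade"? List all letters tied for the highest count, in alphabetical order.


Word: "decade"
Letter counts:
  'a': 1
  'c': 1
  'd': 2
  'e': 2
Maximum count = 2
Most frequent = 'd', 'e' (2 times each)


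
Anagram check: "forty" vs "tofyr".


Word 1: "forty" → sorted: forty
Word 2: "tofyr" → sorted: forty
Same letters? forty == forty
Anagram = Yes


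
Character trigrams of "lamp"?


Word: "lamp" (length 4)
Number of trigrams = 4 - 3 + 1 = 2
  Position 0: "lam"
  Position 1: "amp"
Trigrams = "lam", "amp"


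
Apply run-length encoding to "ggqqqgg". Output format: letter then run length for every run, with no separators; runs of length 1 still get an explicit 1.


String: "ggqqqgg"
Scanning for consecutive runs:
  'g' x 2
  'q' x 3
  'g' x 2
RLE = "g2q3g2"


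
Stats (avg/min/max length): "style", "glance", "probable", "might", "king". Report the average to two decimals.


Lengths: "style"=5, "glance"=6, "probable"=8, "might"=5, "king"=4
Sum = 28, Count = 5
Average = 28/5 = 5.60
= avg=5.60, min=4, max=8


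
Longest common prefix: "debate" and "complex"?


Word 1: "debate"
Word 2: "complex"
Comparing from start:
  Pos 0: 'd' != 'c' (stop)
LCP = "" (length 0)


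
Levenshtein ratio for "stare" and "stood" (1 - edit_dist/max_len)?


Word 1: "stare" (length 5)
Word 2: "stood" (length 5)
One optimal edit sequence:
  1. keep 's'
  2. keep 't'
  3. substitute 'a' -> 'o'  (+1)
  4. substitute 'r' -> 'o'  (+1)
  5. substitute 'e' -> 'd'  (+1)
Edit distance = 3
Max length = max(5, 5) = 5
Similarity = 1 - 3/5
= 0.4000


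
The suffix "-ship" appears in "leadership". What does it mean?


Suffix: -ship
Example: leadership (leader + -ship)
Meaning = state / position


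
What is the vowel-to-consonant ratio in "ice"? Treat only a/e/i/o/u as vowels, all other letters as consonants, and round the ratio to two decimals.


Word: "ice"
Vowels (a,e,i,o,u): 2
Consonants: 1
Ratio = 2/1
= 2.00


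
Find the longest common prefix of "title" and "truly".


Word 1: "title"
Word 2: "truly"
Comparing from start:
  Pos 0: 't' == 't'
  Pos 1: 'i' != 'r' (stop)
LCP = "t" (length 1)


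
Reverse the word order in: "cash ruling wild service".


Original: "cash ruling wild service"
Words (1..n): cash | ruling | wild | service
Reversed (n..1): service | wild | ruling | cash
Result = "service wild ruling cash"


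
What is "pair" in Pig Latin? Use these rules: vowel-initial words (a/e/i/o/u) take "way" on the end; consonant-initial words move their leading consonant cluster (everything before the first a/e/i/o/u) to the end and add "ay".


Word: "pair"
Starts with consonant(s) → move to end, add 'ay'
Consonant cluster: "p"
Pig Latin = "airpay"


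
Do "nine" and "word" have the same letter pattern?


Pattern of "nine": [0, 1, 0, 2]
Pattern of "word": [0, 1, 2, 3]
Patterns do not match
Same pattern = No


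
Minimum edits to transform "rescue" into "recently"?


Word 1: "rescue" (length 6)
Word 2: "recently" (length 8)
One optimal edit sequence (insert/delete/substitute each cost 1):
  1. keep 'r'
  2. insert 'e'  (+1)
  3. insert 'c'  (+1)
  4. keep 'e'
  5. substitute 's' -> 'n'  (+1)
  6. substitute 'c' -> 't'  (+1)
  7. substitute 'u' -> 'l'  (+1)
  8. substitute 'e' -> 'y'  (+1)
Total edit operations: 6
Edit distance = 6


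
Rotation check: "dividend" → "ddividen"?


Word: "dividend", Candidate: "ddividen"
Method: check if candidate is substring of word+word
"dividenddividend" contains "ddividen"? Yes
Is rotation = Yes


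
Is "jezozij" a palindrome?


Word: "jezozij"
Reversed: "jizozej"
Forward == Backward? jezozij != jizozej
Palindrome = No


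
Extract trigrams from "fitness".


Word: "fitness" (length 7)
Number of trigrams = 7 - 3 + 1 = 5
  Position 0: "fit"
  Position 1: "itn"
  Position 2: "tne"
  Position 3: "nes"
  Position 4: "ess"
Trigrams = "fit", "itn", "tne", "nes", "ess"


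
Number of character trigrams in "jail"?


Word: "jail" (length 4)
Number of 3-grams = length - 3 + 1 = 4 - 3 + 1
= 2


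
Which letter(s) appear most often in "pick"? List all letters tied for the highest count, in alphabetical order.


Word: "pick"
Letter counts:
  'c': 1
  'i': 1
  'k': 1
  'p': 1
Maximum count = 1
Most frequent = 'c', 'i', 'k', 'p' (1 time each)


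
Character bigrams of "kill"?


Word: "kill" (length 4)
Number of bigrams = 4 - 2 + 1 = 3
  Position 0: "ki"
  Position 1: "il"
  Position 2: "ll"
Bigrams = "ki", "il", "ll"


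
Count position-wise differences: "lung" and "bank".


Comparing character by character (same length = 4):
  Pos 0: 'l' vs 'b' !=
  Pos 1: 'u' vs 'a' !=
  Pos 2: 'n' vs 'n' =
  Pos 3: 'g' vs 'k' !=
Hamming distance = 3


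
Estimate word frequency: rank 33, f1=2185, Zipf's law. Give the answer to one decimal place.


Zipf's law: f(r) = f(1) / r
f(1) = 2185
f(33) = 2185 / 33
= 66.2 occurrences


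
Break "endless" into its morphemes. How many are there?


Word: "endless"
Morphemes: end / -less
Each morpheme carries meaning
= 2 morphemes


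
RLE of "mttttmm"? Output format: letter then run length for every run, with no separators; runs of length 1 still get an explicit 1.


String: "mttttmm"
Scanning for consecutive runs:
  'm' x 1
  't' x 4
  'm' x 2
RLE = "m1t4m2"


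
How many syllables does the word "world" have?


Word: "world"
Syllable breakdown: world
Counting: 1 part
= 1 syllable


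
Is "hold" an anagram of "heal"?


Word 1: "heal" → sorted: aehl
Word 2: "hold" → sorted: dhlo
Same letters? aehl != dhlo
Anagram = No


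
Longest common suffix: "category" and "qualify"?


Word 1: "category"
Word 2: "qualify"
Comparing from end:
  Pos -1: 'y' == 'y'
  Pos -2: 'r' != 'f' (stop)
LCS = "y" (length 1)


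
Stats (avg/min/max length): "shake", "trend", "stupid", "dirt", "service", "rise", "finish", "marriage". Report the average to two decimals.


Lengths: "shake"=5, "trend"=5, "stupid"=6, "dirt"=4, "service"=7, "rise"=4, "finish"=6, "marriage"=8
Sum = 45, Count = 8
Average = 45/8 = 5.63
= avg=5.63, min=4, max=8


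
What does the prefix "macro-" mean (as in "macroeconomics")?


Prefix: macro-
Example: macroeconomics (macro- + economics)
Meaning = large


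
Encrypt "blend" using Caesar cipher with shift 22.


Word: "blend"
Shift: 22
Each letter → (letter + shift) mod 26:
  'b' (1) + 22 = 23 → 'x'
  'l' (11) + 22 = 7 → 'h'
  'e' (4) + 22 = 0 → 'a'
  'n' (13) + 22 = 9 → 'j'
  'd' (3) + 22 = 25 → 'z'
Result = "xhajz"


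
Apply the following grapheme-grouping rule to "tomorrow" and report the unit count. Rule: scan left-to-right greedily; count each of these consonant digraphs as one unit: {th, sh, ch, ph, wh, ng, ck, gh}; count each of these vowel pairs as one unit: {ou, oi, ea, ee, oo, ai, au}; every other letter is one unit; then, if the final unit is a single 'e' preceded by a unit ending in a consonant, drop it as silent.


Word: "tomorrow" (8 letters)
Left-to-right scan:
  1. 't' (letter)
  2. 'o' (letter)
  3. 'm' (letter)
  4. 'o' (letter)
  5. 'r' (letter)
  6. 'r' (letter)
  7. 'o' (letter)
  8. 'w' (letter)
Units from scan: 8
Sound units = 8 units


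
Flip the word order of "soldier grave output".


Original: "soldier grave output"
Words (1..n): soldier | grave | output
Reversed (n..1): output | grave | soldier
Result = "output grave soldier"


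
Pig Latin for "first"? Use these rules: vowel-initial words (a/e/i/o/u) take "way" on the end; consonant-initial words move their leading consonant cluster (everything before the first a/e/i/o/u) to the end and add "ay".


Word: "first"
Starts with consonant(s) → move to end, add 'ay'
Consonant cluster: "f"
Pig Latin = "irstfay"


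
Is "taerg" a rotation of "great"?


Word: "great", Candidate: "taerg"
Method: check if candidate is substring of word+word
"greatgreat" contains "taerg"? No
Is rotation = No


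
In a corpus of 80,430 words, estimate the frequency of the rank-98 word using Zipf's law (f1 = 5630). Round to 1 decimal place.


Zipf's law: f(r) = f(1) / r
f(1) = 5630
f(98) = 5630 / 98
= 57.4 occurrences


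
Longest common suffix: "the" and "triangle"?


Word 1: "the"
Word 2: "triangle"
Comparing from end:
  Pos -1: 'e' == 'e'
  Pos -2: 'h' != 'l' (stop)
LCS = "e" (length 1)


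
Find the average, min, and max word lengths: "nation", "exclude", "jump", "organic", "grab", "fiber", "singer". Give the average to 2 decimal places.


Lengths: "nation"=6, "exclude"=7, "jump"=4, "organic"=7, "grab"=4, "fiber"=5, "singer"=6
Sum = 39, Count = 7
Average = 39/7 = 5.57
= avg=5.57, min=4, max=7


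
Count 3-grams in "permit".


Word: "permit" (length 6)
Number of 3-grams = length - 3 + 1 = 6 - 3 + 1
= 4


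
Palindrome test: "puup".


Word: "puup"
Reversed: "puup"
Forward == Backward? puup == puup
Palindrome = Yes


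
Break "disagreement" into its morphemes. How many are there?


Word: "disagreement"
Morphemes: dis- | agree | -ment
Each morpheme carries meaning
= 3 morphemes


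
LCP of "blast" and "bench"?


Word 1: "blast"
Word 2: "bench"
Comparing from start:
  Pos 0: 'b' == 'b'
  Pos 1: 'l' != 'e' (stop)
LCP = "b" (length 1)


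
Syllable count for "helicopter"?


Word: "helicopter"
Syllable breakdown: hel / i / cop / ter
Counting: 4 parts
= 4 syllables


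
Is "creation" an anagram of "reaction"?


Word 1: "reaction" → sorted: aceinort
Word 2: "creation" → sorted: aceinort
Same letters? aceinort == aceinort
Anagram = Yes


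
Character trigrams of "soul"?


Word: "soul" (length 4)
Number of trigrams = 4 - 3 + 1 = 2
  Position 0: "sou"
  Position 1: "oul"
Trigrams = "sou", "oul"


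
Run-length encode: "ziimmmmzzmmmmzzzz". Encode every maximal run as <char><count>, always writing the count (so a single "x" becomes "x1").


String: "ziimmmmzzmmmmzzzz"
Scanning for consecutive runs:
  'z' x 1
  'i' x 2
  'm' x 4
  'z' x 2
  'm' x 4
  'z' x 4
RLE = "z1i2m4z2m4z4"


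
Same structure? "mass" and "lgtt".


Pattern of "mass": [0, 1, 2, 2]
Pattern of "lgtt": [0, 1, 2, 2]
Patterns match
Same pattern = Yes


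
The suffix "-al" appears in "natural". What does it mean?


Suffix: -al
Example: natural = nature + -al, with a spelling change
Meaning = relating to


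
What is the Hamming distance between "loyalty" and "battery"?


Comparing character by character (same length = 7):
  Pos 0: 'l' vs 'b' !=
  Pos 1: 'o' vs 'a' !=
  Pos 2: 'y' vs 't' !=
  Pos 3: 'a' vs 't' !=
  Pos 4: 'l' vs 'e' !=
  Pos 5: 't' vs 'r' !=
  Pos 6: 'y' vs 'y' =
Hamming distance = 6


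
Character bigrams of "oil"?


Word: "oil" (length 3)
Number of bigrams = 3 - 2 + 1 = 2
  Position 0: "oi"
  Position 1: "il"
Bigrams = "oi", "il"


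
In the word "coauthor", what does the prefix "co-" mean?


Prefix: co-
As in: coauthor -> co- + author
Meaning = together


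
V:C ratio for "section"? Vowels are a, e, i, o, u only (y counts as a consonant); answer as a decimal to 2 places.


Word: "section"
Vowels (a,e,i,o,u): 3
Consonants: 4
Ratio = 3/4
= 0.75


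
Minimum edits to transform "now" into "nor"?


Word 1: "now" (length 3)
Word 2: "nor" (length 3)
One optimal edit sequence (insert/delete/substitute each cost 1):
  1. keep 'n'
  2. keep 'o'
  3. substitute 'w' -> 'r'  (+1)
Total edit operations: 1
Edit distance = 1


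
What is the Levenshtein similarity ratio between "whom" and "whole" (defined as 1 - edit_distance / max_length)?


Word 1: "whom" (length 4)
Word 2: "whole" (length 5)
One optimal edit sequence:
  1. keep 'w'
  2. keep 'h'
  3. keep 'o'
  4. insert 'l'  (+1)
  5. substitute 'm' -> 'e'  (+1)
Edit distance = 2
Max length = max(4, 5) = 5
Similarity = 1 - 2/5
= 0.6000


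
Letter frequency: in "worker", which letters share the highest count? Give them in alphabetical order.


Word: "worker"
Letter counts:
  'e': 1
  'k': 1
  'o': 1
  'r': 2
  'w': 1
Maximum count = 2
Most frequent = 'r' (2 times each)


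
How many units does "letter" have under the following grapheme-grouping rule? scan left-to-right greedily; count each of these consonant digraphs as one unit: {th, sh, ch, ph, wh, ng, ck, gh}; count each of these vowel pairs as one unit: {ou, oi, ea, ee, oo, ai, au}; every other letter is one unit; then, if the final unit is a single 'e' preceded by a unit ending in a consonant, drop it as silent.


Word: "letter" (6 letters)
Left-to-right scan:
  1. 'l' (letter)
  2. 'e' (letter)
  3. 't' (letter)
  4. 't' (letter)
  5. 'e' (letter)
  6. 'r' (letter)
Units from scan: 6
Sound units = 6 units


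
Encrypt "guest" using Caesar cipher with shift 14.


Word: "guest"
Shift: 14
Each letter → (letter + shift) mod 26:
  'g' (6) + 14 = 20 → 'u'
  'u' (20) + 14 = 8 → 'i'
  'e' (4) + 14 = 18 → 's'
  's' (18) + 14 = 6 → 'g'
  't' (19) + 14 = 7 → 'h'
Result = "uisgh"


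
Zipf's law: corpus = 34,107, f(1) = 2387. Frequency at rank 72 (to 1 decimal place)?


Zipf's law: f(r) = f(1) / r
f(1) = 2387
f(72) = 2387 / 72
= 33.2 occurrences


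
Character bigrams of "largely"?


Word: "largely" (length 7)
Number of bigrams = 7 - 2 + 1 = 6
  Position 0: "la"
  Position 1: "ar"
  Position 2: "rg"
  Position 3: "ge"
  Position 4: "el"
  Position 5: "ly"
Bigrams = "la", "ar", "rg", "ge", "el", "ly"


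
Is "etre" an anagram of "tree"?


Word 1: "tree" → sorted: eert
Word 2: "etre" → sorted: eert
Same letters? eert == eert
Anagram = Yes


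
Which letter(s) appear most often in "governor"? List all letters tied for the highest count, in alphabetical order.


Word: "governor"
Letter counts:
  'e': 1
  'g': 1
  'n': 1
  'o': 2
  'r': 2
  'v': 1
Maximum count = 2
Most frequent = 'o', 'r' (2 times each)


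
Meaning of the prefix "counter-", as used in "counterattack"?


Prefix: counter-
As in: counterattack -> counter- + attack
Meaning = against / opposite


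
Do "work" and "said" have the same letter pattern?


Pattern of "work": [0, 1, 2, 3]
Pattern of "said": [0, 1, 2, 3]
Patterns match
Same pattern = Yes


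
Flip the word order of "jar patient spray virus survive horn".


Original: "jar patient spray virus survive horn"
Words (1..n): jar | patient | spray | virus | survive | horn
Reversed (n..1): horn | survive | virus | spray | patient | jar
Result = "horn survive virus spray patient jar"


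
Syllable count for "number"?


Word: "number"
Syllable breakdown: num | ber
Counting: 2 parts
= 2 syllables


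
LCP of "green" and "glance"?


Word 1: "green"
Word 2: "glance"
Comparing from start:
  Pos 0: 'g' == 'g'
  Pos 1: 'r' != 'l' (stop)
LCP = "g" (length 1)


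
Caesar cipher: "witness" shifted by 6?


Word: "witness"
Shift: 6
Each letter → (letter + shift) mod 26:
  'w' (22) + 6 = 2 → 'c'
  'i' (8) + 6 = 14 → 'o'
  't' (19) + 6 = 25 → 'z'
  'n' (13) + 6 = 19 → 't'
  'e' (4) + 6 = 10 → 'k'
  's' (18) + 6 = 24 → 'y'
  's' (18) + 6 = 24 → 'y'
Result = "coztkyy"


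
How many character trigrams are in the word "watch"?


Word: "watch" (length 5)
Number of 3-grams = length - 3 + 1 = 5 - 3 + 1
= 3


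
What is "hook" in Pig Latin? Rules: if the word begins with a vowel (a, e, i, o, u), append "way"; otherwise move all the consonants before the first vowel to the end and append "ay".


Word: "hook"
Starts with consonant(s) → move to end, add 'ay'
Consonant cluster: "h"
Pig Latin = "ookhay"


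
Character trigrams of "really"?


Word: "really" (length 6)
Number of trigrams = 6 - 3 + 1 = 4
  Position 0: "rea"
  Position 1: "eal"
  Position 2: "all"
  Position 3: "lly"
Trigrams = "rea", "eal", "all", "lly"


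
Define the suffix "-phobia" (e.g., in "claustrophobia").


Suffix: -phobia
As in: claustrophobia -> claustro- + -phobia
Meaning = fear of


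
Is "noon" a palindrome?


Word: "noon"
Reversed: "noon"
Forward == Backward? noon == noon
Palindrome = Yes


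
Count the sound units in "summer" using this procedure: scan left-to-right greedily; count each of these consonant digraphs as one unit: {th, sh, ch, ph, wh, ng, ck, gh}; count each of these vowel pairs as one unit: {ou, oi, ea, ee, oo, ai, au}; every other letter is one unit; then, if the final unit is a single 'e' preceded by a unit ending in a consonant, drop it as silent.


Word: "summer" (6 letters)
Left-to-right scan:
  1. 's' (letter)
  2. 'u' (letter)
  3. 'm' (letter)
  4. 'm' (letter)
  5. 'e' (letter)
  6. 'r' (letter)
Units from scan: 6
Sound units = 6 units


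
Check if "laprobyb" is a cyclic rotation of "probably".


Word: "probably", Candidate: "laprobyb"
Method: check if candidate is substring of word+word
"probablyprobably" contains "laprobyb"? No
Is rotation = No


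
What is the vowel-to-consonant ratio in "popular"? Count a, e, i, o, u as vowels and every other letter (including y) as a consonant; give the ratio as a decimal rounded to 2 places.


Word: "popular"
Vowels (a,e,i,o,u): 3
Consonants: 4
Ratio = 3/4
= 0.75


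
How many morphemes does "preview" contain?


Word: "preview"
Morphemes: pre- | view
Each morpheme carries meaning
= 2 morphemes


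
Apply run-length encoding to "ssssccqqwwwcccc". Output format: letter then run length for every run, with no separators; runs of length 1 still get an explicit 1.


String: "ssssccqqwwwcccc"
Scanning for consecutive runs:
  's' x 4
  'c' x 2
  'q' x 2
  'w' x 3
  'c' x 4
RLE = "s4c2q2w3c4"


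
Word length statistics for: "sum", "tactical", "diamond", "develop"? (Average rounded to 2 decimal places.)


Lengths: "sum"=3, "tactical"=8, "diamond"=7, "develop"=7
Sum = 25, Count = 4
Average = 25/4 = 6.25
= avg=6.25, min=3, max=8


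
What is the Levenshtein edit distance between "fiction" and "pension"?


Word 1: "fiction" (length 7)
Word 2: "pension" (length 7)
One optimal edit sequence (insert/delete/substitute each cost 1):
  1. substitute 'f' -> 'p'  (+1)
  2. substitute 'i' -> 'e'  (+1)
  3. substitute 'c' -> 'n'  (+1)
  4. substitute 't' -> 's'  (+1)
  5. keep 'i'
  6. keep 'o'
  7. keep 'n'
Total edit operations: 4
Edit distance = 4


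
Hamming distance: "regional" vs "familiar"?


Comparing character by character (same length = 8):
  Pos 0: 'r' vs 'f' !=
  Pos 1: 'e' vs 'a' !=
  Pos 2: 'g' vs 'm' !=
  Pos 3: 'i' vs 'i' =
  Pos 4: 'o' vs 'l' !=
  Pos 5: 'n' vs 'i' !=
  Pos 6: 'a' vs 'a' =
  Pos 7: 'l' vs 'r' !=
Hamming distance = 6


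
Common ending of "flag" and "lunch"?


Word 1: "flag"
Word 2: "lunch"
Comparing from end:
  Pos -1: 'g' != 'h' (stop)
LCS = "" (length 0)


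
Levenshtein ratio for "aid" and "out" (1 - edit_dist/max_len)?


Word 1: "aid" (length 3)
Word 2: "out" (length 3)
One optimal edit sequence:
  1. substitute 'a' -> 'o'  (+1)
  2. substitute 'i' -> 'u'  (+1)
  3. substitute 'd' -> 't'  (+1)
Edit distance = 3
Max length = max(3, 3) = 3
Similarity = 1 - 3/3
= 0.0000


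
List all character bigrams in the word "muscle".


Word: "muscle" (length 6)
Number of bigrams = 6 - 2 + 1 = 5
  Position 0: "mu"
  Position 1: "us"
  Position 2: "sc"
  Position 3: "cl"
  Position 4: "le"
Bigrams = "mu", "us", "sc", "cl", "le"


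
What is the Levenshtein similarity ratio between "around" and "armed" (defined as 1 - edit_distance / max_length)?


Word 1: "around" (length 6)
Word 2: "armed" (length 5)
One optimal edit sequence:
  1. keep 'a'
  2. keep 'r'
  3. delete 'o'  (+1)
  4. substitute 'u' -> 'm'  (+1)
  5. substitute 'n' -> 'e'  (+1)
  6. keep 'd'
Edit distance = 3
Max length = max(6, 5) = 6
Similarity = 1 - 3/6
= 0.5000


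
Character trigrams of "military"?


Word: "military" (length 8)
Number of trigrams = 8 - 3 + 1 = 6
  Position 0: "mil"
  Position 1: "ili"
  Position 2: "lit"
  Position 3: "ita"
  Position 4: "tar"
  Position 5: "ary"
Trigrams = "mil", "ili", "lit", "ita", "tar", "ary"


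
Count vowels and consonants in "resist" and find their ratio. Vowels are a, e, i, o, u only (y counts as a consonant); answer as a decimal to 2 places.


Word: "resist"
Vowels (a,e,i,o,u): 2
Consonants: 4
Ratio = 2/4
= 0.50


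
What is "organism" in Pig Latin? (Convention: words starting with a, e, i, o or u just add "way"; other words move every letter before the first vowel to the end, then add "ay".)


Word: "organism"
Starts with vowel → add 'way'
Pig Latin = "organismway"


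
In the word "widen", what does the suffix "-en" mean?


Suffix: -en
Example: widen = wide + -en, with a spelling change
Meaning = to make / become


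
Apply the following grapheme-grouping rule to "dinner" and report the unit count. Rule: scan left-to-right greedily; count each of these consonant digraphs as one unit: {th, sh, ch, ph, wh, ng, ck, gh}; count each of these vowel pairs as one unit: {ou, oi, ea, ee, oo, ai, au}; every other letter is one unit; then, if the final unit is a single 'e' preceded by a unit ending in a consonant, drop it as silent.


Word: "dinner" (6 letters)
Left-to-right scan:
  1. 'd' (letter)
  2. 'i' (letter)
  3. 'n' (letter)
  4. 'n' (letter)
  5. 'e' (letter)
  6. 'r' (letter)
Units from scan: 6
Sound units = 6 units


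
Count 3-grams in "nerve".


Word: "nerve" (length 5)
Number of 3-grams = length - 3 + 1 = 5 - 3 + 1
= 3


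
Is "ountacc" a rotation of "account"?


Word: "account", Candidate: "ountacc"
Method: check if candidate is substring of word+word
"accountaccount" contains "ountacc"? Yes
Is rotation = Yes


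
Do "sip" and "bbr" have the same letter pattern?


Pattern of "sip": [0, 1, 2]
Pattern of "bbr": [0, 0, 1]
Patterns do not match
Same pattern = No


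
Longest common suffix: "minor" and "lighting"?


Word 1: "minor"
Word 2: "lighting"
Comparing from end:
  Pos -1: 'r' != 'g' (stop)
LCS = "" (length 0)


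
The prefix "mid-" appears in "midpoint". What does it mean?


Prefix: mid-
Example: midpoint = mid- + point
Meaning = middle


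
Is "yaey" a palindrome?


Word: "yaey"
Reversed: "yeay"
Forward == Backward? yaey != yeay
Palindrome = No


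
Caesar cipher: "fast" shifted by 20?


Word: "fast"
Shift: 20
Each letter → (letter + shift) mod 26:
  'f' (5) + 20 = 25 → 'z'
  'a' (0) + 20 = 20 → 'u'
  's' (18) + 20 = 12 → 'm'
  't' (19) + 20 = 13 → 'n'
Result = "zumn"


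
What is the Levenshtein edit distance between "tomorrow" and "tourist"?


Word 1: "tomorrow" (length 8)
Word 2: "tourist" (length 7)
One optimal edit sequence (insert/delete/substitute each cost 1):
  1. keep 't'
  2. keep 'o'
  3. delete 'm'  (+1)
  4. substitute 'o' -> 'u'  (+1)
  5. keep 'r'
  6. substitute 'r' -> 'i'  (+1)
  7. substitute 'o' -> 's'  (+1)
  8. substitute 'w' -> 't'  (+1)
Total edit operations: 5
Edit distance = 5


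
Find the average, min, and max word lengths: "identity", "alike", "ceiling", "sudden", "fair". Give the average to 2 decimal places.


Lengths: "identity"=8, "alike"=5, "ceiling"=7, "sudden"=6, "fair"=4
Sum = 30, Count = 5
Average = 30/5 = 6.00
= avg=6.00, min=4, max=8


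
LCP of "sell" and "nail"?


Word 1: "sell"
Word 2: "nail"
Comparing from start:
  Pos 0: 's' != 'n' (stop)
LCP = "" (length 0)


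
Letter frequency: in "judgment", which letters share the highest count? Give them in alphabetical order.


Word: "judgment"
Letter counts:
  'd': 1
  'e': 1
  'g': 1
  'j': 1
  'm': 1
  'n': 1
  't': 1
  'u': 1
Maximum count = 1
Most frequent = 'd', 'e', 'g', 'j', 'm', 'n', 't', 'u' (1 time each)


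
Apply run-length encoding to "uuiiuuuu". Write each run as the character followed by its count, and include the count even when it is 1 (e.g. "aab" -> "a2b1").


String: "uuiiuuuu"
Scanning for consecutive runs:
  'u' x 2
  'i' x 2
  'u' x 4
RLE = "u2i2u4"


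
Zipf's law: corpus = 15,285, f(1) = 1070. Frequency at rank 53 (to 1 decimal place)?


Zipf's law: f(r) = f(1) / r
f(1) = 1070
f(53) = 1070 / 53
= 20.2 occurrences


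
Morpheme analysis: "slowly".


Word: "slowly"
Morphemes: slow + -ly
Each morpheme carries meaning
= 2 morphemes


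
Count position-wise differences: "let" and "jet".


Comparing character by character (same length = 3):
  Pos 0: 'l' vs 'j' !=
  Pos 1: 'e' vs 'e' =
  Pos 2: 't' vs 't' =
Hamming distance = 1


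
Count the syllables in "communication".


Word: "communication"
Syllable breakdown: com | mu | ni | ca | tion
Counting: 5 parts
= 5 syllables


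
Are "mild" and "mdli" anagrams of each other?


Word 1: "mild" → sorted: dilm
Word 2: "mdli" → sorted: dilm
Same letters? dilm == dilm
Anagram = Yes


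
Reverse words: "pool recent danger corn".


Original: "pool recent danger corn"
Words (1..n): pool | recent | danger | corn
Reversed (n..1): corn | danger | recent | pool
Result = "corn danger recent pool"


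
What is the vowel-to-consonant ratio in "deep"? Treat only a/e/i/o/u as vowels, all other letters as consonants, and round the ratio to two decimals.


Word: "deep"
Vowels (a,e,i,o,u): 2
Consonants: 2
Ratio = 2/2
= 1.00


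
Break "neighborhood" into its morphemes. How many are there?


Word: "neighborhood"
Morphemes: neighbor + -hood
Each morpheme carries meaning
= 2 morphemes


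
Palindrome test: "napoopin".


Word: "napoopin"
Reversed: "nipoopan"
Forward == Backward? napoopin != nipoopan
Palindrome = No


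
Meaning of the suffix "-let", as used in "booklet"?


Suffix: -let
Example: booklet (book + -let)
Meaning = small


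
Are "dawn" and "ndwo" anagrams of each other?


Word 1: "dawn" → sorted: adnw
Word 2: "ndwo" → sorted: dnow
Same letters? adnw != dnow
Anagram = No


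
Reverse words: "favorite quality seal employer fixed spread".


Original: "favorite quality seal employer fixed spread"
Words (1..n): favorite | quality | seal | employer | fixed | spread
Reversed (n..1): spread | fixed | employer | seal | quality | favorite
Result = "spread fixed employer seal quality favorite"


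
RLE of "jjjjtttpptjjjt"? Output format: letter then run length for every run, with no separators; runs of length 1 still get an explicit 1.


String: "jjjjtttpptjjjt"
Scanning for consecutive runs:
  'j' x 4
  't' x 3
  'p' x 2
  't' x 1
  'j' x 3
  't' x 1
RLE = "j4t3p2t1j3t1"


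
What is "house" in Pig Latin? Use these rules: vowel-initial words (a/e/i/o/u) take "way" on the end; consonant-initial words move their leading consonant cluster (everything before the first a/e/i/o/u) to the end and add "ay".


Word: "house"
Starts with consonant(s) → move to end, add 'ay'
Consonant cluster: "h"
Pig Latin = "ousehay"


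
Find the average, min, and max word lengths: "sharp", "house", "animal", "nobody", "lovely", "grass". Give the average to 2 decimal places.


Lengths: "sharp"=5, "house"=5, "animal"=6, "nobody"=6, "lovely"=6, "grass"=5
Sum = 33, Count = 6
Average = 33/6 = 5.50
= avg=5.50, min=5, max=6


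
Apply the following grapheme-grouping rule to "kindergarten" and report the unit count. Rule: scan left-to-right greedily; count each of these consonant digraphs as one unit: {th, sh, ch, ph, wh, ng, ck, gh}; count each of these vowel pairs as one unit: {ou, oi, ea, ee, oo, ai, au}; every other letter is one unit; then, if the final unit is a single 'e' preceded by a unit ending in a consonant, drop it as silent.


Word: "kindergarten" (12 letters)
Left-to-right scan:
  1. 'k' (letter)
  2. 'i' (letter)
  3. 'n' (letter)
  4. 'd' (letter)
  5. 'e' (letter)
  6. 'r' (letter)
  7. 'g' (letter)
  8. 'a' (letter)
  9. 'r' (letter)
  10. 't' (letter)
  11. 'e' (letter)
  12. 'n' (letter)
Units from scan: 12
Sound units = 12 units


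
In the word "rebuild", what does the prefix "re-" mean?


Prefix: re-
As in: rebuild -> re- + build
Meaning = again


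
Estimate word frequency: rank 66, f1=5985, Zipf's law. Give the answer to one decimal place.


Zipf's law: f(r) = f(1) / r
f(1) = 5985
f(66) = 5985 / 66
= 90.7 occurrences


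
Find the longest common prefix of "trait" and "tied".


Word 1: "trait"
Word 2: "tied"
Comparing from start:
  Pos 0: 't' == 't'
  Pos 1: 'r' != 'i' (stop)
LCP = "t" (length 1)


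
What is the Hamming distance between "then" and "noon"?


Comparing character by character (same length = 4):
  Pos 0: 't' vs 'n' !=
  Pos 1: 'h' vs 'o' !=
  Pos 2: 'e' vs 'o' !=
  Pos 3: 'n' vs 'n' =
Hamming distance = 3


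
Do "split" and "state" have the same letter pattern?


Pattern of "split": [0, 1, 2, 3, 4]
Pattern of "state": [0, 1, 2, 1, 3]
Patterns do not match
Same pattern = No


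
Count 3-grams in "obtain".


Word: "obtain" (length 6)
Number of 3-grams = length - 3 + 1 = 6 - 3 + 1
= 4


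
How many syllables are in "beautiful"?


Word: "beautiful"
Syllable breakdown: beau / ti / ful
Counting: 3 parts
= 3 syllables


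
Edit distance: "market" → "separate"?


Word 1: "market" (length 6)
Word 2: "separate" (length 8)
One optimal edit sequence (insert/delete/substitute each cost 1):
  1. insert 's'  (+1)
  2. insert 'e'  (+1)
  3. substitute 'm' -> 'p'  (+1)
  4. keep 'a'
  5. keep 'r'
  6. substitute 'k' -> 'a'  (+1)
  7. substitute 'e' -> 't'  (+1)
  8. substitute 't' -> 'e'  (+1)
Total edit operations: 6
Edit distance = 6


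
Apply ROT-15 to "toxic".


Word: "toxic"
Shift: 15
Each letter → (letter + shift) mod 26:
  't' (19) + 15 = 8 → 'i'
  'o' (14) + 15 = 3 → 'd'
  'x' (23) + 15 = 12 → 'm'
  'i' (8) + 15 = 23 → 'x'
  'c' (2) + 15 = 17 → 'r'
Result = "idmxr"


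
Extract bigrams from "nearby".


Word: "nearby" (length 6)
Number of bigrams = 6 - 2 + 1 = 5
  Position 0: "ne"
  Position 1: "ea"
  Position 2: "ar"
  Position 3: "rb"
  Position 4: "by"
Bigrams = "ne", "ea", "ar", "rb", "by"


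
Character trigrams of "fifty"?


Word: "fifty" (length 5)
Number of trigrams = 5 - 3 + 1 = 3
  Position 0: "fif"
  Position 1: "ift"
  Position 2: "fty"
Trigrams = "fif", "ift", "fty"


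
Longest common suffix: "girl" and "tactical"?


Word 1: "girl"
Word 2: "tactical"
Comparing from end:
  Pos -1: 'l' == 'l'
  Pos -2: 'r' != 'a' (stop)
LCS = "l" (length 1)


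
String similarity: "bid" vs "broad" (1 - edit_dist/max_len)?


Word 1: "bid" (length 3)
Word 2: "broad" (length 5)
One optimal edit sequence:
  1. keep 'b'
  2. insert 'r'  (+1)
  3. insert 'o'  (+1)
  4. substitute 'i' -> 'a'  (+1)
  5. keep 'd'
Edit distance = 3
Max length = max(3, 5) = 5
Similarity = 1 - 3/5
= 0.4000


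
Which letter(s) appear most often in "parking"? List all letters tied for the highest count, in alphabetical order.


Word: "parking"
Letter counts:
  'a': 1
  'g': 1
  'i': 1
  'k': 1
  'n': 1
  'p': 1
  'r': 1
Maximum count = 1
Most frequent = 'a', 'g', 'i', 'k', 'n', 'p', 'r' (1 time each)


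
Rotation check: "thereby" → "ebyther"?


Word: "thereby", Candidate: "ebyther"
Method: check if candidate is substring of word+word
"therebythereby" contains "ebyther"? Yes
Is rotation = Yes


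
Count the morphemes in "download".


Word: "download"
Morphemes: down- + load
Each morpheme carries meaning
= 2 morphemes


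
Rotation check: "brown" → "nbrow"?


Word: "brown", Candidate: "nbrow"
Method: check if candidate is substring of word+word
"brownbrown" contains "nbrow"? Yes
Is rotation = Yes


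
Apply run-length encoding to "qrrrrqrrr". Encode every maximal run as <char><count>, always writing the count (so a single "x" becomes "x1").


String: "qrrrrqrrr"
Scanning for consecutive runs:
  'q' x 1
  'r' x 4
  'q' x 1
  'r' x 3
RLE = "q1r4q1r3"
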